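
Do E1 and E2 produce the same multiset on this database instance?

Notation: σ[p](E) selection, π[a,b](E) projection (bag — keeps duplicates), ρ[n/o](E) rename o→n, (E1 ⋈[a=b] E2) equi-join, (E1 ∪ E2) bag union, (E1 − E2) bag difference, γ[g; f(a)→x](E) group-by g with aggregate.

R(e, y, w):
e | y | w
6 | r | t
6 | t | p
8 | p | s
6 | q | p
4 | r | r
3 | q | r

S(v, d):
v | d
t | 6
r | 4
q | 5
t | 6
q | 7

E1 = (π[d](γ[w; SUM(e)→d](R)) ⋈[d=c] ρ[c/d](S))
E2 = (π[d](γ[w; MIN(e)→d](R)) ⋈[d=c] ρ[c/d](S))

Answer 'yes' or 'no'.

E1 per-node cardinality:
  R → 6
  γ[w; SUM(e)→d](R) → 4
  π[d](γ[w; SUM(e)→d](R)) → 4
  S → 5
  ρ[c/d](S) → 5
  (π[d](γ[w; SUM(e)→d](R)) ⋈[d=c] ρ[c/d](S)) → 3
E2 per-node cardinality:
  R → 6
  γ[w; MIN(e)→d](R) → 4
  π[d](γ[w; MIN(e)→d](R)) → 4
  S → 5
  ρ[c/d](S) → 5
  (π[d](γ[w; MIN(e)→d](R)) ⋈[d=c] ρ[c/d](S)) → 4

E1 result:
d | v | c
6 | t | 6
6 | t | 6
7 | q | 7
E2 result:
d | v | c
6 | t | 6
6 | t | 6
6 | t | 6
6 | t | 6
Witness: (7, 'q', 7) appears 1× in E1 but 0× in E2.

no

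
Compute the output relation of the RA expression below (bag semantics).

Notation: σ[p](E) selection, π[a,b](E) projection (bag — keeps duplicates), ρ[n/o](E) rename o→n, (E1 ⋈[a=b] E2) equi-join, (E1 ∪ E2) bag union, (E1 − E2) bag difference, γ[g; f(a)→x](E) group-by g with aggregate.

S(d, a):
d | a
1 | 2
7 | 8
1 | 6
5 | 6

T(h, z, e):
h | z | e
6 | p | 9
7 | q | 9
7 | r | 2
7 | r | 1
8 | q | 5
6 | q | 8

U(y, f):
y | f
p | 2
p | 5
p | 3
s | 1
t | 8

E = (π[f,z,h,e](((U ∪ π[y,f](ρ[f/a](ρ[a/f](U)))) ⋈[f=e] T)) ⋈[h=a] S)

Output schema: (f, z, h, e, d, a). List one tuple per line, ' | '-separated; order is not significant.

Per-node cardinality:
  U → 5
  U → 5
  ρ[a/f](U) → 5
  ρ[f/a](ρ[a/f](U)) → 5
  π[y,f](ρ[f/a](ρ[a/f](U))) → 5
  (U ∪ π[y,f](ρ[f/a](ρ[a/f](U)))) → 10
  T → 6
  ((U ∪ π[y,f](ρ[f/a](ρ[a/f](U)))) ⋈[f=e] T) → 8
  π[f,z,h,e](((U ∪ π[y,f](ρ[f/a](ρ[a/f](U)))) ⋈[f=e] T)) → 8
  S → 4
  (π[f,z,h,e](((U ∪ π[y,f](ρ[f/a](ρ[a/f](U)))) ⋈[f=e] T)) ⋈[h=a] S) → 6

== RESULT ==
f | z | h | e | d | a
5 | q | 8 | 5 | 7 | 8
5 | q | 8 | 5 | 7 | 8
8 | q | 6 | 8 | 1 | 6
8 | q | 6 | 8 | 1 | 6
8 | q | 6 | 8 | 5 | 6
8 | q | 6 | 8 | 5 | 6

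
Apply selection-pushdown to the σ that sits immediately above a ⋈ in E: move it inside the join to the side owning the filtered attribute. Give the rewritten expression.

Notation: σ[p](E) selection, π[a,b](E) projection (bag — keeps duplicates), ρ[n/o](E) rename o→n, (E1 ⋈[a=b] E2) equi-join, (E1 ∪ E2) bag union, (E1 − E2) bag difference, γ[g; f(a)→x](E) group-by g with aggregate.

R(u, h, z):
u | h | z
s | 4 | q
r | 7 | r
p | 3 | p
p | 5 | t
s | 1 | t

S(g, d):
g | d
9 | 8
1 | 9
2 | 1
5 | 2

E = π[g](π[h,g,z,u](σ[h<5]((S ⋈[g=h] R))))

σ filters on h, owned by the right side.
E' = π[g](π[h,g,z,u]((S ⋈[g=h] σ[h<5](R))))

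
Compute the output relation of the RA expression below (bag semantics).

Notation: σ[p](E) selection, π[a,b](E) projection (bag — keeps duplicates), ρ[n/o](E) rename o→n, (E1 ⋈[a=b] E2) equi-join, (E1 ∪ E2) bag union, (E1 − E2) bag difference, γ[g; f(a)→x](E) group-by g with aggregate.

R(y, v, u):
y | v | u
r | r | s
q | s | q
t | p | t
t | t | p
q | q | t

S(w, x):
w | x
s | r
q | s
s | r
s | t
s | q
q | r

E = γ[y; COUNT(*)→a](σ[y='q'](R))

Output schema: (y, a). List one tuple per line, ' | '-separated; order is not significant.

Row counts bottom-up:
  R → 5
  σ[y='q'](R) → 2
  γ[y; COUNT(*)→a](σ[y='q'](R)) → 1

== RESULT ==
y | a
q | 2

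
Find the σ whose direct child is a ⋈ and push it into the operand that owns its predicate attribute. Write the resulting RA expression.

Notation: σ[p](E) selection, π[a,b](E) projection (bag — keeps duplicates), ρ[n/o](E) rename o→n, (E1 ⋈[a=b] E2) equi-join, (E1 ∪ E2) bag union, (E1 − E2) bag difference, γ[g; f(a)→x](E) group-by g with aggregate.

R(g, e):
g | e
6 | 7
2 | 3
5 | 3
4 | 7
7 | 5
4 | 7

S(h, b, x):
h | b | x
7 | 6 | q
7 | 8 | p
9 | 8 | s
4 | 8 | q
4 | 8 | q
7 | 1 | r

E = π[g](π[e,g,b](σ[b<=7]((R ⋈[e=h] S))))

σ filters on b, owned by the right side.
E' = π[g](π[e,g,b]((R ⋈[e=h] σ[b<=7](S))))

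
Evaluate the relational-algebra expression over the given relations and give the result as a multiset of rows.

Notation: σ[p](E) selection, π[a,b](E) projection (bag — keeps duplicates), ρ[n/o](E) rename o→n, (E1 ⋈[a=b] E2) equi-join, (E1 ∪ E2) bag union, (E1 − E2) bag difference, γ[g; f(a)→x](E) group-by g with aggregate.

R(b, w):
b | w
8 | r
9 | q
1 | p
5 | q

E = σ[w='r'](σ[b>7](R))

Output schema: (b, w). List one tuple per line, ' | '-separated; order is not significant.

Row counts bottom-up:
  R → 4
  σ[b>7](R) → 2
  σ[w='r'](σ[b>7](R)) → 1

== RESULT ==
b | w
8 | r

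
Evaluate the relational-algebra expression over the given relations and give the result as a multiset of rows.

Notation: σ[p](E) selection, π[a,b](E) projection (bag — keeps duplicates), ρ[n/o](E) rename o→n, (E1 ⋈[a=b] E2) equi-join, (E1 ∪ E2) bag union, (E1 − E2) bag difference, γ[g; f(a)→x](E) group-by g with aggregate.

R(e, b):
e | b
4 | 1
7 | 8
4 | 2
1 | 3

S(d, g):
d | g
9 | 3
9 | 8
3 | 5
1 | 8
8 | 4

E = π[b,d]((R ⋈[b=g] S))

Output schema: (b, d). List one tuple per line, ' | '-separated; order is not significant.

Subexpression sizes:
  R → 4
  S → 5
  (R ⋈[b=g] S) → 3
  π[b,d]((R ⋈[b=g] S)) → 3

== RESULT ==
b | d
3 | 9
8 | 1
8 | 9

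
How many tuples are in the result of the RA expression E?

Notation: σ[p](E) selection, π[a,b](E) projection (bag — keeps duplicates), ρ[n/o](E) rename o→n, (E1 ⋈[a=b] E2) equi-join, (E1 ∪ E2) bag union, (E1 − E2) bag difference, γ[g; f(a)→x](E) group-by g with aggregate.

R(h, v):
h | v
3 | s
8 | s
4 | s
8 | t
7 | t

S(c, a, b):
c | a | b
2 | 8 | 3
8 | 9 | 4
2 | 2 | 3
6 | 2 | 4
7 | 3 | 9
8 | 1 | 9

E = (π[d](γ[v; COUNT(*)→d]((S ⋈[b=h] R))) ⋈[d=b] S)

Per-node cardinality:
  S → 6
  R → 5
  (S ⋈[b=h] R) → 4
  γ[v; COUNT(*)→d]((S ⋈[b=h] R)) → 1
  π[d](γ[v; COUNT(*)→d]((S ⋈[b=h] R))) → 1
  S → 6
  (π[d](γ[v; COUNT(*)→d]((S ⋈[b=h] R))) ⋈[d=b] S) → 2

|E| = 2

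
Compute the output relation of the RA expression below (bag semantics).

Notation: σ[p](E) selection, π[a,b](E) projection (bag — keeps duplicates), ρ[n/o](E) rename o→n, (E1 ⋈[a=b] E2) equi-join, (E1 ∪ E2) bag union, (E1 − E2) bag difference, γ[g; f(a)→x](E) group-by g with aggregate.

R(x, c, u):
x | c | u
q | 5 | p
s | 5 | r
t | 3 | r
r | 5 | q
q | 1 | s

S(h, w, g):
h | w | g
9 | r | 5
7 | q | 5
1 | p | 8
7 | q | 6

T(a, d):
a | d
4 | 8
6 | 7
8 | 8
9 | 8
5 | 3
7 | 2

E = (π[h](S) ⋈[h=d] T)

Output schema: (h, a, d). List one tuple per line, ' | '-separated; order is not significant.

Row counts bottom-up:
  S → 4
  π[h](S) → 4
  T → 6
  (π[h](S) ⋈[h=d] T) → 2

== RESULT ==
h | a | d
7 | 6 | 7
7 | 6 | 7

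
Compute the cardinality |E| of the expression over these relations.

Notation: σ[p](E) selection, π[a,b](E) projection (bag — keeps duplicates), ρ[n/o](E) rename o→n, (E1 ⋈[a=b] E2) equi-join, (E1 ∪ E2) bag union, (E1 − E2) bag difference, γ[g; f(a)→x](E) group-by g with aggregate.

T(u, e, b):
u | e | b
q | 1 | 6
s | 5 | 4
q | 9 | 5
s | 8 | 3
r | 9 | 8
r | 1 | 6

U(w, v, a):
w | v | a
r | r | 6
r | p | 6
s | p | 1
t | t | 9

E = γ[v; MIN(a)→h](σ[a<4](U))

Per-node cardinality:
  U → 4
  σ[a<4](U) → 1
  γ[v; MIN(a)→h](σ[a<4](U)) → 1

|E| = 1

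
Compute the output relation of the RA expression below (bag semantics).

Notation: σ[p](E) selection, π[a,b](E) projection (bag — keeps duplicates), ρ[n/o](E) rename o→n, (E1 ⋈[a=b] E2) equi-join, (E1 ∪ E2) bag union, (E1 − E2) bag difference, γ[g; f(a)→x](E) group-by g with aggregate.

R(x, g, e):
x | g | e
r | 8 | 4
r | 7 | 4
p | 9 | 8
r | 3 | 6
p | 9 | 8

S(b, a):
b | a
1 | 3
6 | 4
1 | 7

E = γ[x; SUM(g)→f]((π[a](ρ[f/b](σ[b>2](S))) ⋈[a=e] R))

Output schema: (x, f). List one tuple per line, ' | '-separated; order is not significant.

Stepwise |·|:
  S → 3
  σ[b>2](S) → 1
  ρ[f/b](σ[b>2](S)) → 1
  π[a](ρ[f/b](σ[b>2](S))) → 1
  R → 5
  (π[a](ρ[f/b](σ[b>2](S))) ⋈[a=e] R) → 2
  γ[x; SUM(g)→f]((π[a](ρ[f/b](σ[b>2](S))) ⋈[a=e] R)) → 1

== RESULT ==
x | f
r | 15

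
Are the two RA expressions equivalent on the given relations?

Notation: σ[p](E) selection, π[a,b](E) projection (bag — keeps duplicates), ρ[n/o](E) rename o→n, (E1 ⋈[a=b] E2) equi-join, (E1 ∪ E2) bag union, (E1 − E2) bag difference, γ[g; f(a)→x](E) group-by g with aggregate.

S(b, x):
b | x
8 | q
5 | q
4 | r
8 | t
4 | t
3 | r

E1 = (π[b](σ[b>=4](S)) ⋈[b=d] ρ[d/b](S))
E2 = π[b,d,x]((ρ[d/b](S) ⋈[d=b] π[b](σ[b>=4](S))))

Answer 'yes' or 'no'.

E1 per-node cardinality:
  S → 6
  σ[b>=4](S) → 5
  π[b](σ[b>=4](S)) → 5
  S → 6
  ρ[d/b](S) → 6
  (π[b](σ[b>=4](S)) ⋈[b=d] ρ[d/b](S)) → 9
E2 per-node cardinality:
  S → 6
  ρ[d/b](S) → 6
  S → 6
  σ[b>=4](S) → 5
  π[b](σ[b>=4](S)) → 5
  (ρ[d/b](S) ⋈[d=b] π[b](σ[b>=4](S))) → 9
  π[b,d,x]((ρ[d/b](S) ⋈[d=b] π[b](σ[b>=4](S)))) → 9

E1 and E2 produce the same multiset:
b | d | x
4 | 4 | r
4 | 4 | r
4 | 4 | t
4 | 4 | t
5 | 5 | q
8 | 8 | q
8 | 8 | q
8 | 8 | t
8 | 8 | t

yes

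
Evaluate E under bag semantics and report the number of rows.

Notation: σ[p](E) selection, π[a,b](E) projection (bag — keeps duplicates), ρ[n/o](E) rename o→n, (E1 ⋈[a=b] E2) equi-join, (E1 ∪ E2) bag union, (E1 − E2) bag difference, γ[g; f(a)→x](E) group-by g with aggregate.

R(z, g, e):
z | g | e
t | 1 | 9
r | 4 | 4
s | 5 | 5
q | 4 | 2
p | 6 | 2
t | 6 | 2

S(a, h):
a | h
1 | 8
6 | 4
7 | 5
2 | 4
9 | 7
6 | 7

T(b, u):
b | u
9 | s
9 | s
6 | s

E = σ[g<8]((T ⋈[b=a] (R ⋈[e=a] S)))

Stepwise |·|:
  T → 3
  R → 6
  S → 6
  (R ⋈[e=a] S) → 4
  (T ⋈[b=a] (R ⋈[e=a] S)) → 2
  σ[g<8]((T ⋈[b=a] (R ⋈[e=a] S))) → 2

|E| = 2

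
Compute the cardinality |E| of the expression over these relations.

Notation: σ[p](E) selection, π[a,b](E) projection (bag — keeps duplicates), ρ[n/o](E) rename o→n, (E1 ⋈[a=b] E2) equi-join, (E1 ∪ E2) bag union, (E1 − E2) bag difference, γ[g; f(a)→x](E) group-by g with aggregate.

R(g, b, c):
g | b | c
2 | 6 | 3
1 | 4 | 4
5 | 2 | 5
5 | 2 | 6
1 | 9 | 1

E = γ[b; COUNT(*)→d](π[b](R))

Stepwise |·|:
  R → 5
  π[b](R) → 5
  γ[b; COUNT(*)→d](π[b](R)) → 4

|E| = 4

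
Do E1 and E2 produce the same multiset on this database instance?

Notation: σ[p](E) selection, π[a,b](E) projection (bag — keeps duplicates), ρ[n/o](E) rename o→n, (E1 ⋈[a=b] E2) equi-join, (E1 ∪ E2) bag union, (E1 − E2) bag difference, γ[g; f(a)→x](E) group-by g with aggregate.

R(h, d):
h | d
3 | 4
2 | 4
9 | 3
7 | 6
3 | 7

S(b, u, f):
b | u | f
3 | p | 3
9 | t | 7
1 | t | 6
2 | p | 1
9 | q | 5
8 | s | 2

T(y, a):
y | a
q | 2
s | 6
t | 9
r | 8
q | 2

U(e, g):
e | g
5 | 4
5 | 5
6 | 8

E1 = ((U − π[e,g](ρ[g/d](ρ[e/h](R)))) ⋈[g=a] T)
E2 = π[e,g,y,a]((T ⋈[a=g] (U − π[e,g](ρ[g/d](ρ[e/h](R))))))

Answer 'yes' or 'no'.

E1 subexpression sizes:
  U → 3
  R → 5
  ρ[e/h](R) → 5
  ρ[g/d](ρ[e/h](R)) → 5
  π[e,g](ρ[g/d](ρ[e/h](R))) → 5
  (U − π[e,g](ρ[g/d](ρ[e/h](R)))) → 3
  T → 5
  ((U − π[e,g](ρ[g/d](ρ[e/h](R)))) ⋈[g=a] T) → 1
E2 subexpression sizes:
  T → 5
  U → 3
  R → 5
  ρ[e/h](R) → 5
  ρ[g/d](ρ[e/h](R)) → 5
  π[e,g](ρ[g/d](ρ[e/h](R))) → 5
  (U − π[e,g](ρ[g/d](ρ[e/h](R)))) → 3
  (T ⋈[a=g] (U − π[e,g](ρ[g/d](ρ[e/h](R))))) → 1
  π[e,g,y,a]((T ⋈[a=g] (U − π[e,g](ρ[g/d](ρ[e/h](R)))))) → 1

E1 and E2 produce the same multiset:
e | g | y | a
6 | 8 | r | 8

yes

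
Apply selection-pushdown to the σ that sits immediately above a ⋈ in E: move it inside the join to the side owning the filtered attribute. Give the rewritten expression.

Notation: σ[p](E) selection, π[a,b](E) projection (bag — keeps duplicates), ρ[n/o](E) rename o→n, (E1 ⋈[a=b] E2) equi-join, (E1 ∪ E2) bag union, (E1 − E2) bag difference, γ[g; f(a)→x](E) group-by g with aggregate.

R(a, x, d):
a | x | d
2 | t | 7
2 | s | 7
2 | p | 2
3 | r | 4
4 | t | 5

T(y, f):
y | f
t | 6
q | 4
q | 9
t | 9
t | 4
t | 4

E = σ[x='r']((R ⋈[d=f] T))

σ filters on x, owned by the left side.
E' = (σ[x='r'](R) ⋈[d=f] T)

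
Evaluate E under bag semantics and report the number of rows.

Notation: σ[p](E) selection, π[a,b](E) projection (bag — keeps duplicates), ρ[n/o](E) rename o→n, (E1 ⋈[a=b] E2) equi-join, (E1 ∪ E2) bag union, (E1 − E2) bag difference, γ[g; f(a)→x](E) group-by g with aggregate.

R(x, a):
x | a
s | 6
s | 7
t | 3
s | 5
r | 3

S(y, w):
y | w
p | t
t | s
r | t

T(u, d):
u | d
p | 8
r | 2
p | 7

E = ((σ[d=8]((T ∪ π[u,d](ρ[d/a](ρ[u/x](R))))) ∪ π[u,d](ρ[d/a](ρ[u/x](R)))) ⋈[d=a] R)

Stepwise |·|:
  T → 3
  R → 5
  ρ[u/x](R) → 5
  ρ[d/a](ρ[u/x](R)) → 5
  π[u,d](ρ[d/a](ρ[u/x](R))) → 5
  (T ∪ π[u,d](ρ[d/a](ρ[u/x](R)))) → 8
  σ[d=8]((T ∪ π[u,d](ρ[d/a](ρ[u/x](R))))) → 1
  R → 5
  ρ[u/x](R) → 5
  ρ[d/a](ρ[u/x](R)) → 5
  π[u,d](ρ[d/a](ρ[u/x](R))) → 5
  (σ[d=8]((T ∪ π[u,d](ρ[d/a](ρ[u/x](R))))) ∪ π[u,d](ρ[d/a](ρ[u/x](R)))) → 6
  R → 5
  ((σ[d=8]((T ∪ π[u,d](ρ[d/a](ρ[u/x](R))))) ∪ π[u,d](ρ[d/a](ρ[u/x](R)))) ⋈[d=a] R) → 7

|E| = 7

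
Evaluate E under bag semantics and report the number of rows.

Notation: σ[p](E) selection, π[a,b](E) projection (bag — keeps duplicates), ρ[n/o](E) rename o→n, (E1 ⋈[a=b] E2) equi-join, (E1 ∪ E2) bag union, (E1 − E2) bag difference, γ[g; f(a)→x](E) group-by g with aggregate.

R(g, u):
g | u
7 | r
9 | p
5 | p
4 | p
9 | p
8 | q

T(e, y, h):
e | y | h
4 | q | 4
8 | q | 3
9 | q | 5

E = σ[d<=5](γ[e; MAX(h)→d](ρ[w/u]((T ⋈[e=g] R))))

Subexpression sizes:
  T → 3
  R → 6
  (T ⋈[e=g] R) → 4
  ρ[w/u]((T ⋈[e=g] R)) → 4
  γ[e; MAX(h)→d](ρ[w/u]((T ⋈[e=g] R))) → 3
  σ[d<=5](γ[e; MAX(h)→d](ρ[w/u]((T ⋈[e=g] R)))) → 3

|E| = 3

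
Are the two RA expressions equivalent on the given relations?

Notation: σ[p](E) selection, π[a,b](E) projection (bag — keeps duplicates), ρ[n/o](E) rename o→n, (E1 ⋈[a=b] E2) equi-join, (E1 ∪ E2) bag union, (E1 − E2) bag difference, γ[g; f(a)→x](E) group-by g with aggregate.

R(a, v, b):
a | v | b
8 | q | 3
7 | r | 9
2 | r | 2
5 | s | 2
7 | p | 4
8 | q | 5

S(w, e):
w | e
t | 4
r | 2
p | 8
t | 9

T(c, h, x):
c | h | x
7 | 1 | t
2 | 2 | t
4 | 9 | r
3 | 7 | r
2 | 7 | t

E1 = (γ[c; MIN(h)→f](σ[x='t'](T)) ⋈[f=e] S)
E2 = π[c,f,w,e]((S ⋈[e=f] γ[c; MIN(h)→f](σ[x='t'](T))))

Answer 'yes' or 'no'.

E1 stepwise |·|:
  T → 5
  σ[x='t'](T) → 3
  γ[c; MIN(h)→f](σ[x='t'](T)) → 2
  S → 4
  (γ[c; MIN(h)→f](σ[x='t'](T)) ⋈[f=e] S) → 1
E2 stepwise |·|:
  S → 4
  T → 5
  σ[x='t'](T) → 3
  γ[c; MIN(h)→f](σ[x='t'](T)) → 2
  (S ⋈[e=f] γ[c; MIN(h)→f](σ[x='t'](T))) → 1
  π[c,f,w,e]((S ⋈[e=f] γ[c; MIN(h)→f](σ[x='t'](T)))) → 1

E1 and E2 produce the same multiset:
c | f | w | e
2 | 2 | r | 2

yes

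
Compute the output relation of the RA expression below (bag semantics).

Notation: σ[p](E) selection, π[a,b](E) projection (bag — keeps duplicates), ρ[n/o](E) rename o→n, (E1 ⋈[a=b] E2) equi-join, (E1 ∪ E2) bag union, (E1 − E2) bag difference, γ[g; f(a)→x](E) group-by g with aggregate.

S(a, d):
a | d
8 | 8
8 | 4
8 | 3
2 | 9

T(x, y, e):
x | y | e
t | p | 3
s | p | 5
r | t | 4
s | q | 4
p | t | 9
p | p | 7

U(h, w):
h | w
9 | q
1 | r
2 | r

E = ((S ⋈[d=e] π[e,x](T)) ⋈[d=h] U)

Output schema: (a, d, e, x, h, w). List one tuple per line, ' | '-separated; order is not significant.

Subexpression sizes:
  S → 4
  T → 6
  π[e,x](T) → 6
  (S ⋈[d=e] π[e,x](T)) → 4
  U → 3
  ((S ⋈[d=e] π[e,x](T)) ⋈[d=h] U) → 1

== RESULT ==
a | d | e | x | h | w
2 | 9 | 9 | p | 9 | q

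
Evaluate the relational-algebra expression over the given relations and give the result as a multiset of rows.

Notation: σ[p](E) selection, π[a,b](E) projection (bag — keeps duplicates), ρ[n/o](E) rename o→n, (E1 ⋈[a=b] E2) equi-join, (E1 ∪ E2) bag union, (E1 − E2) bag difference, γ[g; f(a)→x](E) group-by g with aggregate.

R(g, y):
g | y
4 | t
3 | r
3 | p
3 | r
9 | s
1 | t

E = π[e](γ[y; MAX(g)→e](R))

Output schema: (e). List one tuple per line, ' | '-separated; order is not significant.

Per-node cardinality:
  R → 6
  γ[y; MAX(g)→e](R) → 4
  π[e](γ[y; MAX(g)→e](R)) → 4

== RESULT ==
e
3
3
4
9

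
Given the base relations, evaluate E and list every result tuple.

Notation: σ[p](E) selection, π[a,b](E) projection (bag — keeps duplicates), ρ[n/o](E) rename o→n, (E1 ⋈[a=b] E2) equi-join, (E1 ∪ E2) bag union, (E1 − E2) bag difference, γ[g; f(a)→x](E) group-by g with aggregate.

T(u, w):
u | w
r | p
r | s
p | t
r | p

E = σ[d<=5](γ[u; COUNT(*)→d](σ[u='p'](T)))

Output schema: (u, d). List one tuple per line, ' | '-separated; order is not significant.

Per-node cardinality:
  T → 4
  σ[u='p'](T) → 1
  γ[u; COUNT(*)→d](σ[u='p'](T)) → 1
  σ[d<=5](γ[u; COUNT(*)→d](σ[u='p'](T))) → 1

== RESULT ==
u | d
p | 1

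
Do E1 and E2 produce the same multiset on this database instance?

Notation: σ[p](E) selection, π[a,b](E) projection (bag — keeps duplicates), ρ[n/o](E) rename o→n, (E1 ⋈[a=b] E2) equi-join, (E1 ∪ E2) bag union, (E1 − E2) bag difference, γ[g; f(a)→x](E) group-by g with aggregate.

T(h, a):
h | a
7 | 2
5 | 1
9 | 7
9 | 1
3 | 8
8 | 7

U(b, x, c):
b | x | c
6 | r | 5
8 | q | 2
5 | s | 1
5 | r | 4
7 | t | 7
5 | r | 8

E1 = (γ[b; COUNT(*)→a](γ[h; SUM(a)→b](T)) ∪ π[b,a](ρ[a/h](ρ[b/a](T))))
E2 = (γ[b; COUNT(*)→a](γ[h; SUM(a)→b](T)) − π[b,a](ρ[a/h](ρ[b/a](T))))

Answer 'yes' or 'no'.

E1 per-node cardinality:
  T → 6
  γ[h; SUM(a)→b](T) → 5
  γ[b; COUNT(*)→a](γ[h; SUM(a)→b](T)) → 4
  T → 6
  ρ[b/a](T) → 6
  ρ[a/h](ρ[b/a](T)) → 6
  π[b,a](ρ[a/h](ρ[b/a](T))) → 6
  (γ[b; COUNT(*)→a](γ[h; SUM(a)→b](T)) ∪ π[b,a](ρ[a/h](ρ[b/a](T)))) → 10
E2 per-node cardinality:
  T → 6
  γ[h; SUM(a)→b](T) → 5
  γ[b; COUNT(*)→a](γ[h; SUM(a)→b](T)) → 4
  T → 6
  ρ[b/a](T) → 6
  ρ[a/h](ρ[b/a](T)) → 6
  π[b,a](ρ[a/h](ρ[b/a](T))) → 6
  (γ[b; COUNT(*)→a](γ[h; SUM(a)→b](T)) − π[b,a](ρ[a/h](ρ[b/a](T)))) → 4

E1 result:
b | a
1 | 1
1 | 5
1 | 9
2 | 1
2 | 7
7 | 1
7 | 8
7 | 9
8 | 2
8 | 3
E2 result:
b | a
1 | 1
2 | 1
7 | 1
8 | 2
Witness: (2, 7) appears 1× in E1 but 0× in E2.

no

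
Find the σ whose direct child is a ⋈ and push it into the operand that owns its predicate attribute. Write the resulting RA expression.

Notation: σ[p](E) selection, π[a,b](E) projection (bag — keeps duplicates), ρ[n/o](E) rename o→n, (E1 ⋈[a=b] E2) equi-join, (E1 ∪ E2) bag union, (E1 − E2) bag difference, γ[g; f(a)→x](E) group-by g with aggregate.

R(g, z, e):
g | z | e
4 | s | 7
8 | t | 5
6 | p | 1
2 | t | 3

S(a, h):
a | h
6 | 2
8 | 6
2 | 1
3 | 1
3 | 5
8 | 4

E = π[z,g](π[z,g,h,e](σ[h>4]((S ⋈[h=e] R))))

σ filters on h, owned by the left side.
E' = π[z,g](π[z,g,h,e]((σ[h>4](S) ⋈[h=e] R)))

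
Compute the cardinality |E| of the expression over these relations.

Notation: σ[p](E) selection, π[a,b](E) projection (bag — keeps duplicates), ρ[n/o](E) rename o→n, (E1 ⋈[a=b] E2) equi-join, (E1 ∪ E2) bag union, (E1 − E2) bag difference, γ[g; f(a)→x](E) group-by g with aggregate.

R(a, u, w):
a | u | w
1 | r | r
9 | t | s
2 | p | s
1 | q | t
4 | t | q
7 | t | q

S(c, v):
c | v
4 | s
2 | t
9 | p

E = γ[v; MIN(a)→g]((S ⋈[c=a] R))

Subexpression sizes:
  S → 3
  R → 6
  (S ⋈[c=a] R) → 3
  γ[v; MIN(a)→g]((S ⋈[c=a] R)) → 3

|E| = 3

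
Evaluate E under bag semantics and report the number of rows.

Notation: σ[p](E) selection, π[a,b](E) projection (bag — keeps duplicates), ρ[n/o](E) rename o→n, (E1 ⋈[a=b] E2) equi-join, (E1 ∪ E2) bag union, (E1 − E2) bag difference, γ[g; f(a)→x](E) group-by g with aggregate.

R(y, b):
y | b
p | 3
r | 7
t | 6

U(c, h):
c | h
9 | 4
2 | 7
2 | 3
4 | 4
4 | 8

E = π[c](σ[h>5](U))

Stepwise |·|:
  U → 5
  σ[h>5](U) → 2
  π[c](σ[h>5](U)) → 2

|E| = 2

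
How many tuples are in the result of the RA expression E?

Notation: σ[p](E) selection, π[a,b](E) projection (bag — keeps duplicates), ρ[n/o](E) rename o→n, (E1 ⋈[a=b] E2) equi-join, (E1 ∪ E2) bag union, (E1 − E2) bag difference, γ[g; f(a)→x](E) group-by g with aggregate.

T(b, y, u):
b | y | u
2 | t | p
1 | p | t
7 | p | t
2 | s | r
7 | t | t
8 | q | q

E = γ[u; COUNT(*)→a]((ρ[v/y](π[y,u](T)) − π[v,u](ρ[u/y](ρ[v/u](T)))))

Row counts bottom-up:
  T → 6
  π[y,u](T) → 6
  ρ[v/y](π[y,u](T)) → 6
  T → 6
  ρ[v/u](T) → 6
  ρ[u/y](ρ[v/u](T)) → 6
  π[v,u](ρ[u/y](ρ[v/u](T))) → 6
  (ρ[v/y](π[y,u](T)) − π[v,u](ρ[u/y](ρ[v/u](T)))) → 2
  γ[u; COUNT(*)→a]((ρ[v/y](π[y,u](T)) − π[v,u](ρ[u/y](ρ[v/u](T))))) → 2

|E| = 2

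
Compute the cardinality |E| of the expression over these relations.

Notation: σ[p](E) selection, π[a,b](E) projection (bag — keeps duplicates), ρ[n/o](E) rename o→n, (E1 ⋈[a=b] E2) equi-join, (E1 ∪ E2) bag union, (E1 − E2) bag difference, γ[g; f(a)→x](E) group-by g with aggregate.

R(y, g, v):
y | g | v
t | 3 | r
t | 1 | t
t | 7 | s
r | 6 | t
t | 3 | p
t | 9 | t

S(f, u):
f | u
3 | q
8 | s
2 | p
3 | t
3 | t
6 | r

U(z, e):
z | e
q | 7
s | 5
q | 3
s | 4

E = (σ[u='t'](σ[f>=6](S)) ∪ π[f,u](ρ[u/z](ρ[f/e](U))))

Per-node cardinality:
  S → 6
  σ[f>=6](S) → 2
  σ[u='t'](σ[f>=6](S)) → 0
  U → 4
  ρ[f/e](U) → 4
  ρ[u/z](ρ[f/e](U)) → 4
  π[f,u](ρ[u/z](ρ[f/e](U))) → 4
  (σ[u='t'](σ[f>=6](S)) ∪ π[f,u](ρ[u/z](ρ[f/e](U)))) → 4

|E| = 4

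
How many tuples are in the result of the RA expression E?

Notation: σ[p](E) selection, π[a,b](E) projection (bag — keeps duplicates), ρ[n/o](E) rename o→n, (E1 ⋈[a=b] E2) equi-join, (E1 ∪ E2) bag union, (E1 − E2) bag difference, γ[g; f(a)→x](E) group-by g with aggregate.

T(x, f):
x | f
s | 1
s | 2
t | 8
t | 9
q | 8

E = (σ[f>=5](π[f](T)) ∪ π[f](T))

Stepwise |·|:
  T → 5
  π[f](T) → 5
  σ[f>=5](π[f](T)) → 3
  T → 5
  π[f](T) → 5
  (σ[f>=5](π[f](T)) ∪ π[f](T)) → 8

|E| = 8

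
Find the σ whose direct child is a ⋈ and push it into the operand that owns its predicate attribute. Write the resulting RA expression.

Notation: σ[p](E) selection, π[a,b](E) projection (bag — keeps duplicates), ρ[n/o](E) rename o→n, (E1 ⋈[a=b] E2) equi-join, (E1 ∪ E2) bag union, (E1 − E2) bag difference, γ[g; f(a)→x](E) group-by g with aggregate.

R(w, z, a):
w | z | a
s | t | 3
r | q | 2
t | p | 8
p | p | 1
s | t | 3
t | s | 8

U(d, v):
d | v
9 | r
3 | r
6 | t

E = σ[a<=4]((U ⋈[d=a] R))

σ filters on a, owned by the right side.
E' = (U ⋈[d=a] σ[a<=4](R))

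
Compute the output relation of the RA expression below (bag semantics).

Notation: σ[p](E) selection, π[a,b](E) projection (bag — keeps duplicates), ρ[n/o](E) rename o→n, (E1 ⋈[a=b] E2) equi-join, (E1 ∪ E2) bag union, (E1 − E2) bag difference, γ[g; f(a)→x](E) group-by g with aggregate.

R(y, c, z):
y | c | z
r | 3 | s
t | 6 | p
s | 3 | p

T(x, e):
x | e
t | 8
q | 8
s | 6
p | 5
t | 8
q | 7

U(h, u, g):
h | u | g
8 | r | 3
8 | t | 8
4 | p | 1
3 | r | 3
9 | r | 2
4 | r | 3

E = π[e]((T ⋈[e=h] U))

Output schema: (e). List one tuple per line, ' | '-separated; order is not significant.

Per-node cardinality:
  T → 6
  U → 6
  (T ⋈[e=h] U) → 6
  π[e]((T ⋈[e=h] U)) → 6

== RESULT ==
e
8
8
8
8
8
8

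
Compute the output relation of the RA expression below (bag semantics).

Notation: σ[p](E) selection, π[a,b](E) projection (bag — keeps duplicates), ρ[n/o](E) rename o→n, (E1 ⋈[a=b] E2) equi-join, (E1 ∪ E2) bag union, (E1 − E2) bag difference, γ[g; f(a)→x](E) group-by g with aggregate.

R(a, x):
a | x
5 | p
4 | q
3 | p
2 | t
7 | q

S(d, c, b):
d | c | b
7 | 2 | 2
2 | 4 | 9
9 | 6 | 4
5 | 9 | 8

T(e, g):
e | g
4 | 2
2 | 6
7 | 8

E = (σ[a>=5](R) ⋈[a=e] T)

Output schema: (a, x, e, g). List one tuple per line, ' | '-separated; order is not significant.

Stepwise |·|:
  R → 5
  σ[a>=5](R) → 2
  T → 3
  (σ[a>=5](R) ⋈[a=e] T) → 1

== RESULT ==
a | x | e | g
7 | q | 7 | 8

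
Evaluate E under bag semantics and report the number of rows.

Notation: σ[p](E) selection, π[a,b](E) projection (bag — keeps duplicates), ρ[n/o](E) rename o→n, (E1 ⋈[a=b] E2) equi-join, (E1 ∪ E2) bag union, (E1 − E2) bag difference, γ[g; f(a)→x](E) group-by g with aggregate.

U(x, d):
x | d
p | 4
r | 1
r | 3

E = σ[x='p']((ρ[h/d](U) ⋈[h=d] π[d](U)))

Per-node cardinality:
  U → 3
  ρ[h/d](U) → 3
  U → 3
  π[d](U) → 3
  (ρ[h/d](U) ⋈[h=d] π[d](U)) → 3
  σ[x='p']((ρ[h/d](U) ⋈[h=d] π[d](U))) → 1

|E| = 1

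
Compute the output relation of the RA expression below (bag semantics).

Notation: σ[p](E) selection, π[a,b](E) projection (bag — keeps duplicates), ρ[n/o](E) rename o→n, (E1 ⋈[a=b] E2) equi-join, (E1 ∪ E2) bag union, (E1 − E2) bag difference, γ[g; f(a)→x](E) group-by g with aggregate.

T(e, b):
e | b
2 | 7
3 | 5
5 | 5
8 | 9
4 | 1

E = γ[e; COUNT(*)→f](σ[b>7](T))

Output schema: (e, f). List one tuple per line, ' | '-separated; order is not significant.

Per-node cardinality:
  T → 5
  σ[b>7](T) → 1
  γ[e; COUNT(*)→f](σ[b>7](T)) → 1

== RESULT ==
e | f
8 | 1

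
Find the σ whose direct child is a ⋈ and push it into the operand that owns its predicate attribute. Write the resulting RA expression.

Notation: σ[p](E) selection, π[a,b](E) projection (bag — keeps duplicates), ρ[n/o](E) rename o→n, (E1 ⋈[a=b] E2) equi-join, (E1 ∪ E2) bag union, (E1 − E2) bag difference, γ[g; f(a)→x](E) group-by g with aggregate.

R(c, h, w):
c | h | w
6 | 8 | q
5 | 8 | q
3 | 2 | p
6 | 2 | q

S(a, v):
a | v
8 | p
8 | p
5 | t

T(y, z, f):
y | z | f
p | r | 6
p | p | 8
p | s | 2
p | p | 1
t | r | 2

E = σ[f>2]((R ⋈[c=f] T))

σ filters on f, owned by the right side.
E' = (R ⋈[c=f] σ[f>2](T))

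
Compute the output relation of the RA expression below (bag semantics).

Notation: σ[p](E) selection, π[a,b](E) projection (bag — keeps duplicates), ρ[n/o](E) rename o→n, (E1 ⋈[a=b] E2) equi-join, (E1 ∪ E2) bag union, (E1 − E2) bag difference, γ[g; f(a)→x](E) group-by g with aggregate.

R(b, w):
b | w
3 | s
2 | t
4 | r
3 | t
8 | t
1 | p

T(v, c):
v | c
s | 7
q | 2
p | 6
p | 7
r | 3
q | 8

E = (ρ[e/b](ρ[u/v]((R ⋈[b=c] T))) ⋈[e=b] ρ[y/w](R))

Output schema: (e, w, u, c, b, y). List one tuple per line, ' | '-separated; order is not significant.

Row counts bottom-up:
  R → 6
  T → 6
  (R ⋈[b=c] T) → 4
  ρ[u/v]((R ⋈[b=c] T)) → 4
  ρ[e/b](ρ[u/v]((R ⋈[b=c] T))) → 4
  R → 6
  ρ[y/w](R) → 6
  (ρ[e/b](ρ[u/v]((R ⋈[b=c] T))) ⋈[e=b] ρ[y/w](R)) → 6

== RESULT ==
e | w | u | c | b | y
2 | t | q | 2 | 2 | t
3 | s | r | 3 | 3 | s
3 | s | r | 3 | 3 | t
3 | t | r | 3 | 3 | s
3 | t | r | 3 | 3 | t
8 | t | q | 8 | 8 | t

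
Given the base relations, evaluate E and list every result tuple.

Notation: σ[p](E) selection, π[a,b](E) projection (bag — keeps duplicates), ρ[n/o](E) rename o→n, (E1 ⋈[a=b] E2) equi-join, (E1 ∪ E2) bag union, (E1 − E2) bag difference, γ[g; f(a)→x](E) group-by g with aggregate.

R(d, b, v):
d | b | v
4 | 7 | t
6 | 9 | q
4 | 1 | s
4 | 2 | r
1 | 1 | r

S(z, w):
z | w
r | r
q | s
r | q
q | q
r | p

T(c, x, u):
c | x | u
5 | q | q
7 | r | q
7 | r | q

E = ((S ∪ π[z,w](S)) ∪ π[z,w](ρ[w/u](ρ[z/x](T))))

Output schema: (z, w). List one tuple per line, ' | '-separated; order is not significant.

Subexpression sizes:
  S → 5
  S → 5
  π[z,w](S) → 5
  (S ∪ π[z,w](S)) → 10
  T → 3
  ρ[z/x](T) → 3
  ρ[w/u](ρ[z/x](T)) → 3
  π[z,w](ρ[w/u](ρ[z/x](T))) → 3
  ((S ∪ π[z,w](S)) ∪ π[z,w](ρ[w/u](ρ[z/x](T)))) → 13

== RESULT ==
z | w
q | q
q | q
q | q
q | s
q | s
r | p
r | p
r | q
r | q
r | q
r | q
r | r
r | r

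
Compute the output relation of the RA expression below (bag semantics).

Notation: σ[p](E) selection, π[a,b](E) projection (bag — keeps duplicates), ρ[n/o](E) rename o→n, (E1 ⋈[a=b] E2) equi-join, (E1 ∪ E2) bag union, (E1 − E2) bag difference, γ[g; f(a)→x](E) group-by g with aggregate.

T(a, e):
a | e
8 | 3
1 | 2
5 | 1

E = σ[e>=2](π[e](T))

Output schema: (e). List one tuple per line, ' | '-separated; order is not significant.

Row counts bottom-up:
  T → 3
  π[e](T) → 3
  σ[e>=2](π[e](T)) → 2

== RESULT ==
e
2
3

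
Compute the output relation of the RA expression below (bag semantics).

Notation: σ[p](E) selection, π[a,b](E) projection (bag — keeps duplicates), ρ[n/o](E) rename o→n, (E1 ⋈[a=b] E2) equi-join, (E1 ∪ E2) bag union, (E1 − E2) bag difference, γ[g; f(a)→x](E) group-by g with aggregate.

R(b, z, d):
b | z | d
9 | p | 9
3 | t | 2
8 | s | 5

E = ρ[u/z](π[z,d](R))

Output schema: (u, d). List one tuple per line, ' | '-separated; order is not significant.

Row counts bottom-up:
  R → 3
  π[z,d](R) → 3
  ρ[u/z](π[z,d](R)) → 3

== RESULT ==
u | d
p | 9
s | 5
t | 2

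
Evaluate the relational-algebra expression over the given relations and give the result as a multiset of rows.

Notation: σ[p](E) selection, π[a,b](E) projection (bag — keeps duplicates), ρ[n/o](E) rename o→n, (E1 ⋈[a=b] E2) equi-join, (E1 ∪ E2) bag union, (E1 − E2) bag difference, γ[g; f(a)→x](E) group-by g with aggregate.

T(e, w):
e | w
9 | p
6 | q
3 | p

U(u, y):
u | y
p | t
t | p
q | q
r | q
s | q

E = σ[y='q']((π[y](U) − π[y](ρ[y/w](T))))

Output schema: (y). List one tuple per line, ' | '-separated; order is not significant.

Stepwise |·|:
  U → 5
  π[y](U) → 5
  T → 3
  ρ[y/w](T) → 3
  π[y](ρ[y/w](T)) → 3
  (π[y](U) − π[y](ρ[y/w](T))) → 3
  σ[y='q']((π[y](U) − π[y](ρ[y/w](T)))) → 2

== RESULT ==
y
q
q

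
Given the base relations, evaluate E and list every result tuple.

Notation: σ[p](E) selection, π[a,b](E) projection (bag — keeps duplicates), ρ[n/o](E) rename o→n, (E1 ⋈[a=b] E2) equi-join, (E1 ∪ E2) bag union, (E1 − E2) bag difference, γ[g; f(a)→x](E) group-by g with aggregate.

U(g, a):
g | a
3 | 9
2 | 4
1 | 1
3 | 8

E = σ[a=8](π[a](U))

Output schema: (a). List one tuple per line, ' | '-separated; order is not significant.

Subexpression sizes:
  U → 4
  π[a](U) → 4
  σ[a=8](π[a](U)) → 1

== RESULT ==
a
8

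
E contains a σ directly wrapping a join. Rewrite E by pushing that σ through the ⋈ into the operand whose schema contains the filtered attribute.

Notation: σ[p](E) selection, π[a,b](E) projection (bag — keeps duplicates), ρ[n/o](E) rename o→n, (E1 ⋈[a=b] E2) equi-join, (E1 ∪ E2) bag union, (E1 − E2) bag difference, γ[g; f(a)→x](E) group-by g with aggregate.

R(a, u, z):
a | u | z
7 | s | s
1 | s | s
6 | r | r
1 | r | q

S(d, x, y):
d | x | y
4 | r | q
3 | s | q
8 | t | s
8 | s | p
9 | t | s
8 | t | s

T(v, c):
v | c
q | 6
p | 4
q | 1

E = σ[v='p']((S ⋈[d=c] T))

σ filters on v, owned by the right side.
E' = (S ⋈[d=c] σ[v='p'](T))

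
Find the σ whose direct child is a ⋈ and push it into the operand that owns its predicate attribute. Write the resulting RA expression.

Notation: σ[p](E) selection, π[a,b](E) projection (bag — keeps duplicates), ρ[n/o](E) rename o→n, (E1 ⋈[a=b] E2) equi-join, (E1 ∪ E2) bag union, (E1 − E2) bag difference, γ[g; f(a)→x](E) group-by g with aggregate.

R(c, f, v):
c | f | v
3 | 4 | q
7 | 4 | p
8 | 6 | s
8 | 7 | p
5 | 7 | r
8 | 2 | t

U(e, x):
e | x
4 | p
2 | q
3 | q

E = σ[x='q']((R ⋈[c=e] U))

σ filters on x, owned by the right side.
E' = (R ⋈[c=e] σ[x='q'](U))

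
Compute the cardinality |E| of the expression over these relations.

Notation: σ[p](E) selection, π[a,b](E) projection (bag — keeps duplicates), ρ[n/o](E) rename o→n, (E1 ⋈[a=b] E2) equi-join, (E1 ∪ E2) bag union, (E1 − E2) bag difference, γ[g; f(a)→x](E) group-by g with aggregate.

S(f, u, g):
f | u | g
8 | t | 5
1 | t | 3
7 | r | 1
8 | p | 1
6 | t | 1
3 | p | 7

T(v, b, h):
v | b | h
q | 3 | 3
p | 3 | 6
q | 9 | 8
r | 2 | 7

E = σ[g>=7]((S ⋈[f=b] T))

Row counts bottom-up:
  S → 6
  T → 4
  (S ⋈[f=b] T) → 2
  σ[g>=7]((S ⋈[f=b] T)) → 2

|E| = 2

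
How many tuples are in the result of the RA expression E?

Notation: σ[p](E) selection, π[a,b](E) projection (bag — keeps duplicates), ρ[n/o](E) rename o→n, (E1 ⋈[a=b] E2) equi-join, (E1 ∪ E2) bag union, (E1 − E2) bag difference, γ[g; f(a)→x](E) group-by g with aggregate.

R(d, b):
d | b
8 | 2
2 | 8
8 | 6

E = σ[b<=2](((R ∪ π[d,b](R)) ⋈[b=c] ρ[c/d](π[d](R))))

Row counts bottom-up:
  R → 3
  R → 3
  π[d,b](R) → 3
  (R ∪ π[d,b](R)) → 6
  R → 3
  π[d](R) → 3
  ρ[c/d](π[d](R)) → 3
  ((R ∪ π[d,b](R)) ⋈[b=c] ρ[c/d](π[d](R))) → 6
  σ[b<=2](((R ∪ π[d,b](R)) ⋈[b=c] ρ[c/d](π[d](R)))) → 2

|E| = 2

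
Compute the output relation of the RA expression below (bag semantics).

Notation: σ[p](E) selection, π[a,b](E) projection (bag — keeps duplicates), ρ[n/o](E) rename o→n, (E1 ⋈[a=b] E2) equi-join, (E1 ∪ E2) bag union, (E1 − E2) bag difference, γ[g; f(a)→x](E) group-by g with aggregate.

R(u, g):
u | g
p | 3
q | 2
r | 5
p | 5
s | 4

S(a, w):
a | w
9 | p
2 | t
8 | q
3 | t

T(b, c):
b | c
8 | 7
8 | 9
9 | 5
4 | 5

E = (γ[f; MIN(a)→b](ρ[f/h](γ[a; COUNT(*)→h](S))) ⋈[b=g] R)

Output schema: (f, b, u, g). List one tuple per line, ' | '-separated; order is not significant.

Row counts bottom-up:
  S → 4
  γ[a; COUNT(*)→h](S) → 4
  ρ[f/h](γ[a; COUNT(*)→h](S)) → 4
  γ[f; MIN(a)→b](ρ[f/h](γ[a; COUNT(*)→h](S))) → 1
  R → 5
  (γ[f; MIN(a)→b](ρ[f/h](γ[a; COUNT(*)→h](S))) ⋈[b=g] R) → 1

== RESULT ==
f | b | u | g
1 | 2 | q | 2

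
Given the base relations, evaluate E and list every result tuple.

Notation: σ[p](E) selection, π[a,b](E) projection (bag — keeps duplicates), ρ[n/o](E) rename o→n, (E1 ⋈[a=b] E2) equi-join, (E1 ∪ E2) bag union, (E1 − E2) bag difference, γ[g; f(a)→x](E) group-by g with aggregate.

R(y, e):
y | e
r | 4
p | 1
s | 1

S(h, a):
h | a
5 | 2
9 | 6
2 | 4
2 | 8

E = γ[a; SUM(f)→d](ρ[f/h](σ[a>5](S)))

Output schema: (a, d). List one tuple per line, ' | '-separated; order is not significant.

Stepwise |·|:
  S → 4
  σ[a>5](S) → 2
  ρ[f/h](σ[a>5](S)) → 2
  γ[a; SUM(f)→d](ρ[f/h](σ[a>5](S))) → 2

== RESULT ==
a | d
6 | 9
8 | 2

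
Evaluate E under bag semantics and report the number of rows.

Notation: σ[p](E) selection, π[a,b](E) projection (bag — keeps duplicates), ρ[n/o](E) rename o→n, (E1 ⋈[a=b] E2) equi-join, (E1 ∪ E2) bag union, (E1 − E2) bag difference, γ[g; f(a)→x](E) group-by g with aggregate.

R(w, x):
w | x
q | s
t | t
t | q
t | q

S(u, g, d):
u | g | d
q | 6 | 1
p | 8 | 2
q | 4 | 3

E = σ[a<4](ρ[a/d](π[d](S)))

Per-node cardinality:
  S → 3
  π[d](S) → 3
  ρ[a/d](π[d](S)) → 3
  σ[a<4](ρ[a/d](π[d](S))) → 3

|E| = 3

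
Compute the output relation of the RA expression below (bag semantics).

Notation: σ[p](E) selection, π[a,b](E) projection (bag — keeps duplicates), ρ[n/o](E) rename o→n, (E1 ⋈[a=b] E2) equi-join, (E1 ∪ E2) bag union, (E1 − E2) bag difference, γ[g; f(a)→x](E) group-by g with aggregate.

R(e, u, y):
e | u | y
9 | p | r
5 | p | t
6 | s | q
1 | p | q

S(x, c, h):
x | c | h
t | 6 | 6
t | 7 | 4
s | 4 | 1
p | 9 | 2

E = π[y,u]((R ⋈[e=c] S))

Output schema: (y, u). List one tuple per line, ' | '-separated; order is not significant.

Per-node cardinality:
  R → 4
  S → 4
  (R ⋈[e=c] S) → 2
  π[y,u]((R ⋈[e=c] S)) → 2

== RESULT ==
y | u
q | s
r | p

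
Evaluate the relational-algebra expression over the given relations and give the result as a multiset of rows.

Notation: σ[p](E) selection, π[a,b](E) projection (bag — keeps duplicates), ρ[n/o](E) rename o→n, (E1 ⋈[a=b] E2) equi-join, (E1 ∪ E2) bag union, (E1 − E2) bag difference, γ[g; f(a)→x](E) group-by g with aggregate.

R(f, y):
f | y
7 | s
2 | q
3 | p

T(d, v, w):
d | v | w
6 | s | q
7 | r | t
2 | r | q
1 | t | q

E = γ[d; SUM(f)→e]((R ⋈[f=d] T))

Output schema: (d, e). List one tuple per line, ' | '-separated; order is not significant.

Per-node cardinality:
  R → 3
  T → 4
  (R ⋈[f=d] T) → 2
  γ[d; SUM(f)→e]((R ⋈[f=d] T)) → 2

== RESULT ==
d | e
2 | 2
7 | 7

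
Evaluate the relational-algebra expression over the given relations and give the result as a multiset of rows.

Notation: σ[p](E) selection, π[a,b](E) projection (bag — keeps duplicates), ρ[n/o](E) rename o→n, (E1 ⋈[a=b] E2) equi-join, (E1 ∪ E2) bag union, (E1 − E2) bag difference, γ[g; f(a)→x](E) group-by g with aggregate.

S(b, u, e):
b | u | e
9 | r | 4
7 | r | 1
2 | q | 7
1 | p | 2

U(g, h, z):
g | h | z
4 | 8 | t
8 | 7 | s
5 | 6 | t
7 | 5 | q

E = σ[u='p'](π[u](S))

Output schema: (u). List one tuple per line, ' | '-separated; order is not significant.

Subexpression sizes:
  S → 4
  π[u](S) → 4
  σ[u='p'](π[u](S)) → 1

== RESULT ==
u
p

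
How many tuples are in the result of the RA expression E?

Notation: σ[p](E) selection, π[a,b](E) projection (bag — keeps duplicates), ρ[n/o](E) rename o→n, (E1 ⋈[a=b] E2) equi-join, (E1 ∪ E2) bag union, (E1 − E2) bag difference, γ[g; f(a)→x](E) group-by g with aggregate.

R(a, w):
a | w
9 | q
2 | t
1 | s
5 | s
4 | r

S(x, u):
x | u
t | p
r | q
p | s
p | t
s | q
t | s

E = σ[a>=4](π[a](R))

Subexpression sizes:
  R → 5
  π[a](R) → 5
  σ[a>=4](π[a](R)) → 3

|E| = 3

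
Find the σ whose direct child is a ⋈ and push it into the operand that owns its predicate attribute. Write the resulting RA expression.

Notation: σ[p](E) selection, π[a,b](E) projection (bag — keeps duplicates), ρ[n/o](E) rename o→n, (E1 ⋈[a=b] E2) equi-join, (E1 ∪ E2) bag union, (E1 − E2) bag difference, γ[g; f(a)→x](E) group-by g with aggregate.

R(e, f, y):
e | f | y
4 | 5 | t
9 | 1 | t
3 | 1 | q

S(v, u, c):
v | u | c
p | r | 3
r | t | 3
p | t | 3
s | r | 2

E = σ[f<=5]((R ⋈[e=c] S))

σ filters on f, owned by the left side.
E' = (σ[f<=5](R) ⋈[e=c] S)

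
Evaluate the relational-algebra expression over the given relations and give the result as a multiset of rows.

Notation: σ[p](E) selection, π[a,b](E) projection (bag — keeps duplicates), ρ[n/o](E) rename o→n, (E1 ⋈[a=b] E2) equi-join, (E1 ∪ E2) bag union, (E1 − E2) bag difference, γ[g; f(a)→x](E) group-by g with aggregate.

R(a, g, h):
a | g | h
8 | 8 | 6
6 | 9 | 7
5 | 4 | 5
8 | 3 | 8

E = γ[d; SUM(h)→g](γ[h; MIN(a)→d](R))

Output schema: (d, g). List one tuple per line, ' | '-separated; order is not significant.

Per-node cardinality:
  R → 4
  γ[h; MIN(a)→d](R) → 4
  γ[d; SUM(h)→g](γ[h; MIN(a)→d](R)) → 3

== RESULT ==
d | g
5 | 5
6 | 7
8 | 14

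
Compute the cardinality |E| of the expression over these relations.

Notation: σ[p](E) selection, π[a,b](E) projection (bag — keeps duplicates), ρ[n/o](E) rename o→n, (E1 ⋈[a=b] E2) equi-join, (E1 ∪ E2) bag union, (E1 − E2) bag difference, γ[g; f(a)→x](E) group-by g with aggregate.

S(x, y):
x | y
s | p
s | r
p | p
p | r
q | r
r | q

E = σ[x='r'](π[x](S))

Stepwise |·|:
  S → 6
  π[x](S) → 6
  σ[x='r'](π[x](S)) → 1

|E| = 1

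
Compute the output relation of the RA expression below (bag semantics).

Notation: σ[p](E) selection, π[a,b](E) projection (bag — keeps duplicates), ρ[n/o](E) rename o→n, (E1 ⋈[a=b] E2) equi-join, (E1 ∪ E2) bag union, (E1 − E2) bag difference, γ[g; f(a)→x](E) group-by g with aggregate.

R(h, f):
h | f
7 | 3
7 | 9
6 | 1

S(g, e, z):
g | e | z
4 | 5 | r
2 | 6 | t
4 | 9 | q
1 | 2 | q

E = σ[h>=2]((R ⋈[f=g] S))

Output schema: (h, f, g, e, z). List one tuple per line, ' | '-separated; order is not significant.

Per-node cardinality:
  R → 3
  S → 4
  (R ⋈[f=g] S) → 1
  σ[h>=2]((R ⋈[f=g] S)) → 1

== RESULT ==
h | f | g | e | z
6 | 1 | 1 | 2 | q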